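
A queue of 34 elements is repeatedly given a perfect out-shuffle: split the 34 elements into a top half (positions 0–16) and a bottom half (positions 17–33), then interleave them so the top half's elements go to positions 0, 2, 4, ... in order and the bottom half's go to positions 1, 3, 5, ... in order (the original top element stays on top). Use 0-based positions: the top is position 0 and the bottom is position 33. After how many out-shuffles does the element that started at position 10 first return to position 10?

10

Follow position 10 under repeated out-shuffles:
10 → 20 → 7 → 14 → 28 → 23 → 13 → 26 → 19 → 5 → 10
It first returns after 10 out-shuffles.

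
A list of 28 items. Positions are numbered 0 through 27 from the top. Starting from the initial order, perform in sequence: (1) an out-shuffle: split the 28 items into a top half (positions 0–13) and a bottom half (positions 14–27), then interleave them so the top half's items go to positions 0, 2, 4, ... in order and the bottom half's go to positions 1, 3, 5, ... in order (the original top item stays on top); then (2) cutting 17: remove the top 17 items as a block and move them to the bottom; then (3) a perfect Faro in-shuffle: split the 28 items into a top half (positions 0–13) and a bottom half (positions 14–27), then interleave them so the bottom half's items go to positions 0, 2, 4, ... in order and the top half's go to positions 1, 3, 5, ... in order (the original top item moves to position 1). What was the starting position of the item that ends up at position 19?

Undo the operations in reverse order, starting from position 19:
  undo op 3 (in-shuffle, from top half): 19 ← 9
  undo op 2 (cut 17): 9 ← 26
  undo op 1 (out-shuffle, from top half): 26 ← 13
So the item at position 19 came from original position 13.

13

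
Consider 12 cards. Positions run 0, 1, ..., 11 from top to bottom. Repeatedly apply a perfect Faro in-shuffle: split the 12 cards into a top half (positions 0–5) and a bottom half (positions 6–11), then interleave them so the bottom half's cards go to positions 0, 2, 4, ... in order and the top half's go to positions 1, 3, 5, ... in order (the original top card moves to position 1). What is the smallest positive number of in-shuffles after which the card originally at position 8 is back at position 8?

12

Follow position 8 under repeated in-shuffles:
8 → 4 → 9 → 6 → 0 → 1 → 3 → 7 → 2 → 5 → 11 → 10 → 8
It first returns after 12 in-shuffles.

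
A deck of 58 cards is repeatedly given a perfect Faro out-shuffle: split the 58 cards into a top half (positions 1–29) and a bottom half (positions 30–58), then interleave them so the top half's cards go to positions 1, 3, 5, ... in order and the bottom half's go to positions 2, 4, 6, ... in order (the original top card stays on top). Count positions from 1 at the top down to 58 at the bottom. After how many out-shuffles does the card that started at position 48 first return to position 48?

18

Follow position 48 under repeated out-shuffles:
48 → 38 → 18 → 35 → 12 → 23 → 45 → 32 → 6 → 11 → 21 → 41 → 24 → 47 → 36 → 14 → 27 → 53 → 48
It first returns after 18 out-shuffles.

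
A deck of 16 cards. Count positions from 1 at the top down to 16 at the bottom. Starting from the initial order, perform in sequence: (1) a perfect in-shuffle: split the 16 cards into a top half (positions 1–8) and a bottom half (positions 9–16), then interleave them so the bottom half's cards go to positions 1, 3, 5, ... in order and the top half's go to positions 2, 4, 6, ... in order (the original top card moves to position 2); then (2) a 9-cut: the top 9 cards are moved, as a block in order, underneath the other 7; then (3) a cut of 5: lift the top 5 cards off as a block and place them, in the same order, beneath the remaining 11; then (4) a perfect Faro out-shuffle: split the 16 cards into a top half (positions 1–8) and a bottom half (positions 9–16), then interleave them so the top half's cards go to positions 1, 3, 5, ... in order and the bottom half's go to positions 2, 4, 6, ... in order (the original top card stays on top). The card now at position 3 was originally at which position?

8

Undo the operations in reverse order, starting from position 3:
  undo op 4 (out-shuffle, from top half): 3 ← 2
  undo op 3 (cut 5): 2 ← 7
  undo op 2 (cut 9): 7 ← 16
  undo op 1 (in-shuffle, from top half): 16 ← 8
So the card at position 3 came from original position 8.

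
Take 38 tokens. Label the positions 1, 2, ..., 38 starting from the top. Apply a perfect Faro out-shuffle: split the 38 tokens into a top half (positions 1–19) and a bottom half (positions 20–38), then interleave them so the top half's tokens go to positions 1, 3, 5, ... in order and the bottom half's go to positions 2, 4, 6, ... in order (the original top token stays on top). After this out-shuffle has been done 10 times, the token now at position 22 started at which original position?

Work backwards from position 22, undoing one out-shuffle at a time:
22 ← 30 ← 34 ← 36 ← 37 ← 19 ← 10 ← 24 ← 31 ← 16 ← 27
So the token now at position 22 started at position 27.

27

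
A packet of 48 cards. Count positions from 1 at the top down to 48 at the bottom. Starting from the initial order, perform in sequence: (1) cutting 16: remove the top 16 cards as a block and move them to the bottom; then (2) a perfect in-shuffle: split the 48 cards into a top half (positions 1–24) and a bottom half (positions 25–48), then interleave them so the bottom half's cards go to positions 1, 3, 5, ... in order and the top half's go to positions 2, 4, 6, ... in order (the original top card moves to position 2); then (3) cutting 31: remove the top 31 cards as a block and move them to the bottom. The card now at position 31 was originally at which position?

23

Undo the operations in reverse order, starting from position 31:
  undo op 3 (cut 31): 31 ← 14
  undo op 2 (in-shuffle, from top half): 14 ← 7
  undo op 1 (cut 16): 7 ← 23
So the card at position 31 came from original position 23.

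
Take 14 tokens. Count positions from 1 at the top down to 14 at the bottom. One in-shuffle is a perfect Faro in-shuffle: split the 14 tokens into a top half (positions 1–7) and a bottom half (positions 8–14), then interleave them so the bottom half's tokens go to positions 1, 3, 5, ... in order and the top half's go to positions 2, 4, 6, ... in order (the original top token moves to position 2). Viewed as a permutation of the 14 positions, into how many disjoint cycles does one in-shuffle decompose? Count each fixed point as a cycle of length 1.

4

Trace each unvisited position around until it returns:
(1 2 4 8) (3 6 12 9) (5 10) (7 14 13 11)
4 cycles in total.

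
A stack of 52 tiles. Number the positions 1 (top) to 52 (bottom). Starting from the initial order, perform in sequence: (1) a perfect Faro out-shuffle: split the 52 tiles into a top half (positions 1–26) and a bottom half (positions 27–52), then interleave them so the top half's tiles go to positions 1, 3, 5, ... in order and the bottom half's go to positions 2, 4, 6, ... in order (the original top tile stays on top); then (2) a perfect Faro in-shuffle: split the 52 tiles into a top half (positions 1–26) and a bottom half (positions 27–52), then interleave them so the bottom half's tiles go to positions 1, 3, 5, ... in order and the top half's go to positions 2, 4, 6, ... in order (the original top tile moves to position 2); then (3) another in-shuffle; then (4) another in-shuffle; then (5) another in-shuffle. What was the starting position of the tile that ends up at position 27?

3

Undo the operations in reverse order, starting from position 27:
  undo op 5 (in-shuffle, from bottom half): 27 ← 40
  undo op 4 (in-shuffle, from top half): 40 ← 20
  undo op 3 (in-shuffle, from top half): 20 ← 10
  undo op 2 (in-shuffle, from top half): 10 ← 5
  undo op 1 (out-shuffle, from top half): 5 ← 3
So the tile at position 27 came from original position 3.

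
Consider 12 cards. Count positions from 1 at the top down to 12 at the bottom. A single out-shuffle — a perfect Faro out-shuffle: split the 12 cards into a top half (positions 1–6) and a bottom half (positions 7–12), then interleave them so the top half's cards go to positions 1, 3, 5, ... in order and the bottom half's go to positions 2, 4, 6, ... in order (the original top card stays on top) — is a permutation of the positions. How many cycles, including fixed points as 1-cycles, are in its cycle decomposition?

Trace each unvisited position around until it returns:
(1) (2 3 5 9 6 11 10 8 4 7) (12)
3 cycles in total.

3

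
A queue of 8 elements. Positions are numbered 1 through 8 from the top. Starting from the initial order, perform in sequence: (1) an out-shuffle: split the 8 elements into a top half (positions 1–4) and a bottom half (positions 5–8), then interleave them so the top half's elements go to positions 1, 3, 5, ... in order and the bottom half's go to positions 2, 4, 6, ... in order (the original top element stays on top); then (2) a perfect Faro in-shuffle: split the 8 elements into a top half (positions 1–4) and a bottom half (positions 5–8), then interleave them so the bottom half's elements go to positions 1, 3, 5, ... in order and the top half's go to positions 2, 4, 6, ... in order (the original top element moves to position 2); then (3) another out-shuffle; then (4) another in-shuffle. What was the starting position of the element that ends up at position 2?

3

Undo the operations in reverse order, starting from position 2:
  undo op 4 (in-shuffle, from top half): 2 ← 1
  undo op 3 (out-shuffle, from top half): 1 ← 1
  undo op 2 (in-shuffle, from bottom half): 1 ← 5
  undo op 1 (out-shuffle, from top half): 5 ← 3
So the element at position 2 came from original position 3.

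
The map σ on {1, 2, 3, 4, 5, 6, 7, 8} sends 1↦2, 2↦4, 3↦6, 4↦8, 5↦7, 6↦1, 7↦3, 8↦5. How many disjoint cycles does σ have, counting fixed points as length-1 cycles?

1

Cycle decomposition: (1 2 4 8 5 7 3 6).
1 cycle.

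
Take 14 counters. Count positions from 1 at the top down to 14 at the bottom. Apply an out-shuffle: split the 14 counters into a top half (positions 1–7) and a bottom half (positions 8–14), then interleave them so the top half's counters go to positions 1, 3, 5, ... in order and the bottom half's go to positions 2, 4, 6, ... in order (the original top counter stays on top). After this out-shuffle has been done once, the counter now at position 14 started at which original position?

14

Work backwards from position 14, undoing one out-shuffle at a time:
14 ← 14
So the counter now at position 14 started at position 14.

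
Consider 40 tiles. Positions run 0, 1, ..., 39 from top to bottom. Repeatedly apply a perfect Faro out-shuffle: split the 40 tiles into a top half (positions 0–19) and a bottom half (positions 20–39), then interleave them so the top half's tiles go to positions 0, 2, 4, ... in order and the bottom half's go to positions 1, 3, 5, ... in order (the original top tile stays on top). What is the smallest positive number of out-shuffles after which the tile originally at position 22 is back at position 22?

12

Follow position 22 under repeated out-shuffles:
22 → 5 → 10 → 20 → 1 → 2 → 4 → 8 → 16 → 32 → 25 → 11 → 22
It first returns after 12 out-shuffles.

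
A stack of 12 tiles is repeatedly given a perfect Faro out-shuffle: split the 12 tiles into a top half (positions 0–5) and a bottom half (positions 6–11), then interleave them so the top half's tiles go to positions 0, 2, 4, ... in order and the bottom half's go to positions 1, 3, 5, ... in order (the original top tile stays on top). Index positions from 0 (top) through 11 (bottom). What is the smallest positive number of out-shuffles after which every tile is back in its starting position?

10

The out-shuffle permutes the 12 positions with cycle lengths [1, 1, 10].
Every tile is home exactly when every cycle has completed a whole number of laps, i.e. after lcm(1, 10) = 10 out-shuffles.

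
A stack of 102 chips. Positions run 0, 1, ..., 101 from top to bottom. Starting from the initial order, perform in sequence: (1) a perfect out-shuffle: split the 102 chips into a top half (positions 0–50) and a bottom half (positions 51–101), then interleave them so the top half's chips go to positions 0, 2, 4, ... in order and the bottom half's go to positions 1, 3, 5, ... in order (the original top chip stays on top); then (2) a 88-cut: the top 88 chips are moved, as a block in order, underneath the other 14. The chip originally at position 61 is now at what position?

35

Track the chip from position 61 forward through each operation:
  after op 1 (out-shuffle): 61 → 21
  after op 2 (cut 88): 21 → 35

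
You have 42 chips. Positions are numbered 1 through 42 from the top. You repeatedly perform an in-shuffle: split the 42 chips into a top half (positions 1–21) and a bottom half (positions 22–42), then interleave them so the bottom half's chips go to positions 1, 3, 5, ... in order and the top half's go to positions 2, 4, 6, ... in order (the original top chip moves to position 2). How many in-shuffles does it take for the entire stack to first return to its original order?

The in-shuffle permutes the 42 positions with cycle lengths [14, 14, 14].
Every chip is home exactly when every cycle has completed a whole number of laps, i.e. after lcm(14) = 14 in-shuffles.

14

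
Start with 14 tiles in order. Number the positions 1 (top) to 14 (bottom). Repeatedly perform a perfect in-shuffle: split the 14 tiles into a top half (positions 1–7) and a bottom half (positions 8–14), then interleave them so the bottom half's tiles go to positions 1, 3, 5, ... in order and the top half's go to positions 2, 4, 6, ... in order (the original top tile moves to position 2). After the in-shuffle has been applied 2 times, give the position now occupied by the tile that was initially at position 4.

1

Track the tile's position through each in-shuffle:
4 → 8 → 1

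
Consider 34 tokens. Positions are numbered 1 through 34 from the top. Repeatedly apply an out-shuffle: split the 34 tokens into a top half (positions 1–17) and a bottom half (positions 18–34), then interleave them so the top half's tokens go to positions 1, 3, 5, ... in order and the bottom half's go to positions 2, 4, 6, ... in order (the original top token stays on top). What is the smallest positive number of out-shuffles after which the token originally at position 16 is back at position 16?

10

Follow position 16 under repeated out-shuffles:
16 → 31 → 28 → 22 → 10 → 19 → 4 → 7 → 13 → 25 → 16
It first returns after 10 out-shuffles.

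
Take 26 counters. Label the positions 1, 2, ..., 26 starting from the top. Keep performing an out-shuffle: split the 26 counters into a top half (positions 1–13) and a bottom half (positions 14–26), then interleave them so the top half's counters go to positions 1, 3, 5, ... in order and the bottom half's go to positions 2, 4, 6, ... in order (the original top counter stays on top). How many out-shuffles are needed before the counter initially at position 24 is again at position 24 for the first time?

Follow position 24 under repeated out-shuffles:
24 → 22 → 18 → 10 → 19 → 12 → 23 → 20 → 14 → 2 → 3 → 5 → 9 → 17 → 8 → 15 → 4 → 7 → 13 → 25 → 24
It first returns after 20 out-shuffles.

20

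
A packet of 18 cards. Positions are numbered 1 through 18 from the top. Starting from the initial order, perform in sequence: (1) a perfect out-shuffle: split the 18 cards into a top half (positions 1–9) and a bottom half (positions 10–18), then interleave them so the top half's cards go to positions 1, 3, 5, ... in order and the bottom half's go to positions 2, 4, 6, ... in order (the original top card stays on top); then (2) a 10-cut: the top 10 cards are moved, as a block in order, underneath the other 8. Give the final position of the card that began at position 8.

Track the card from position 8 forward through each operation:
  after op 1 (out-shuffle): 8 → 15
  after op 2 (cut 10): 15 → 5

5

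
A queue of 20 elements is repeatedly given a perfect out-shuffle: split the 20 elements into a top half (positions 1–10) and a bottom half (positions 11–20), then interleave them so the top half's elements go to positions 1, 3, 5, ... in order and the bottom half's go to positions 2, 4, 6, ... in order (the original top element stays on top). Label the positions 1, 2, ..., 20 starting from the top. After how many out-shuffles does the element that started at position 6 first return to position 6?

Follow position 6 under repeated out-shuffles:
6 → 11 → 2 → 3 → 5 → 9 → 17 → 14 → 8 → 15 → 10 → 19 → 18 → 16 → 12 → 4 → 7 → 13 → 6
It first returns after 18 out-shuffles.

18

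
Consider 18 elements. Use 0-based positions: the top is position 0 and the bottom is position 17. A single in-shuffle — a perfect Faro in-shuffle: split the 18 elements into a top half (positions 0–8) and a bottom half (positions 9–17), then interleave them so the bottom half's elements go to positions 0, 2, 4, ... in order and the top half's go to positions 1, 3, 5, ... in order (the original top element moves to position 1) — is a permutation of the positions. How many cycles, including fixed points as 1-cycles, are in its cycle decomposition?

Trace each unvisited position around until it returns:
(0 1 3 7 15 12 ... len 18)
1 cycle in total.

1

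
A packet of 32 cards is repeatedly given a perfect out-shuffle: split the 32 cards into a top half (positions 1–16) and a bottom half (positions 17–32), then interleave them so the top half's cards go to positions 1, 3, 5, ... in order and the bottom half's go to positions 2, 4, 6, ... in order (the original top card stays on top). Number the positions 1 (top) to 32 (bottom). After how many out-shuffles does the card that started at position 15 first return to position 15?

Follow position 15 under repeated out-shuffles:
15 → 29 → 26 → 20 → 8 → 15
It first returns after 5 out-shuffles.

5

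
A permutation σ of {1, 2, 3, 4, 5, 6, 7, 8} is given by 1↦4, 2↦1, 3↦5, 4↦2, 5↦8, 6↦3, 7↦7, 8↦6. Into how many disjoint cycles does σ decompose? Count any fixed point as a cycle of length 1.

3

Cycle decomposition: (1 4 2) (3 5 8 6) (7).
3 cycles.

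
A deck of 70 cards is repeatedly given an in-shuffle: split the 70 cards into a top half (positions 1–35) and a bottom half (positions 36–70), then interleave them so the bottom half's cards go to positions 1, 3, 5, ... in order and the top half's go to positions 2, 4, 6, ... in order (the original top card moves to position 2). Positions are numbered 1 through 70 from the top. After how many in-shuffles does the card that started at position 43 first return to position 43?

Follow position 43 under repeated in-shuffles:
43 → 15 → 30 → 60 → 49 → 27 → 54 → 37 → ... → 43 (length 35)
It first returns after 35 in-shuffles.

35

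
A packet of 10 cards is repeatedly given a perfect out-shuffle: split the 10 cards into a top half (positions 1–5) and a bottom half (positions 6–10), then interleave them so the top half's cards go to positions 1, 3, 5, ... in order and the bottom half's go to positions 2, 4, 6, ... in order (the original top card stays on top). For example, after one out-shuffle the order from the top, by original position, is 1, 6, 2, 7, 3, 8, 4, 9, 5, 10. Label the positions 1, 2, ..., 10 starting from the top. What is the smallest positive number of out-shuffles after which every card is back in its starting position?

6

The out-shuffle permutes the 10 positions with cycle lengths [1, 1, 2, 6].
Every card is home exactly when every cycle has completed a whole number of laps, i.e. after lcm(1, 2, 6) = 6 out-shuffles.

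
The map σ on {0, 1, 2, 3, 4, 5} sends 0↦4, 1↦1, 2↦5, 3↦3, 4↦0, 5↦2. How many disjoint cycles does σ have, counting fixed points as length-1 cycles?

4

Cycle decomposition: (0 4) (1) (2 5) (3).
4 cycles.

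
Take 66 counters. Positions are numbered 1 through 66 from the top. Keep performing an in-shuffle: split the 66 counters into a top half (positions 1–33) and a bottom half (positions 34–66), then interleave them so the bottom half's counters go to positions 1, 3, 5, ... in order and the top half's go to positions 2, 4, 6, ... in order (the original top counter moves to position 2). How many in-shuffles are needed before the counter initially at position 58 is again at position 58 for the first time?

Follow position 58 under repeated in-shuffles:
58 → 49 → 31 → 62 → 57 → 47 → 27 → 54 → ... → 58 (length 66)
It first returns after 66 in-shuffles.

66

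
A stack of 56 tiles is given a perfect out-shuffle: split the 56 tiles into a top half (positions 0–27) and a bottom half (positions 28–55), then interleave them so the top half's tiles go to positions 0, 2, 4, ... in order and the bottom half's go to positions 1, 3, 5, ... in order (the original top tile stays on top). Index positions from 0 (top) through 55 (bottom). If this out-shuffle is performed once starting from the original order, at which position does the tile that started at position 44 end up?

33

Track the tile's position through each out-shuffle:
44 → 33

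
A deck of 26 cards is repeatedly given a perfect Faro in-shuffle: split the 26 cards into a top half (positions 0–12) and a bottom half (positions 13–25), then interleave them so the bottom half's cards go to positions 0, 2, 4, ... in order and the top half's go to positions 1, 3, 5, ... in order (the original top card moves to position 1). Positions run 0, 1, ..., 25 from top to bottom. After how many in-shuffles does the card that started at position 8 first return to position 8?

2

Follow position 8 under repeated in-shuffles:
8 → 17 → 8
It first returns after 2 in-shuffles.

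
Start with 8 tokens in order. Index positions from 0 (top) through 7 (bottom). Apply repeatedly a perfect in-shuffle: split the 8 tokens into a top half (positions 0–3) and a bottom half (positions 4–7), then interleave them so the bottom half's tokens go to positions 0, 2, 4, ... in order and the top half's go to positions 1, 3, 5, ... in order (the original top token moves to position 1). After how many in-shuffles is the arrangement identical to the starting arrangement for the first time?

6

The in-shuffle permutes the 8 positions with cycle lengths [2, 6].
Every token is home exactly when every cycle has completed a whole number of laps, i.e. after lcm(2, 6) = 6 in-shuffles.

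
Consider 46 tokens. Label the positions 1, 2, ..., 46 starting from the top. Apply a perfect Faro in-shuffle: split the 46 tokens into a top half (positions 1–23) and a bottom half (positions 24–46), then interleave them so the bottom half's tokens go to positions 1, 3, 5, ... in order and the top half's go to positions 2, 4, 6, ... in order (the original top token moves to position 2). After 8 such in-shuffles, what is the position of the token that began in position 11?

43

Track the token's position through each in-shuffle:
11 → 22 → 44 → 41 → 35 → 23 → 46 → 45 → 43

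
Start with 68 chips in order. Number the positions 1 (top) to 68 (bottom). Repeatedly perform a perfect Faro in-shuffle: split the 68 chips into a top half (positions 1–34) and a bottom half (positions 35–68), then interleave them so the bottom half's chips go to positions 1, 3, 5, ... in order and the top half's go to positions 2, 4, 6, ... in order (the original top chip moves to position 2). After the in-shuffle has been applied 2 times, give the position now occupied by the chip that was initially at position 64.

49

Track the chip's position through each in-shuffle:
64 → 59 → 49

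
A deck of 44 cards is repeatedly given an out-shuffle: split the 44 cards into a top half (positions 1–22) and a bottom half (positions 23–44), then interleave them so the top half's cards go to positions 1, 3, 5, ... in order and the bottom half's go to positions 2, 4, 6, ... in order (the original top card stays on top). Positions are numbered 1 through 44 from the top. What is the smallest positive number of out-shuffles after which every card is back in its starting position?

The out-shuffle permutes the 44 positions with cycle lengths [1, 1, 14, 14, 14].
Every card is home exactly when every cycle has completed a whole number of laps, i.e. after lcm(1, 14) = 14 out-shuffles.

14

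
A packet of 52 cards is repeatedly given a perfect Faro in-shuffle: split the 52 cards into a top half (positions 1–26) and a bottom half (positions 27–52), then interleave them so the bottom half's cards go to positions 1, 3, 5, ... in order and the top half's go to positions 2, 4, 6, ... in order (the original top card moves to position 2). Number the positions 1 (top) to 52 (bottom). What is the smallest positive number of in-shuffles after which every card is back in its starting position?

52

The in-shuffle permutes the 52 positions with cycle lengths [52].
Every card is home exactly when every cycle has completed a whole number of laps, i.e. after lcm(52) = 52 in-shuffles.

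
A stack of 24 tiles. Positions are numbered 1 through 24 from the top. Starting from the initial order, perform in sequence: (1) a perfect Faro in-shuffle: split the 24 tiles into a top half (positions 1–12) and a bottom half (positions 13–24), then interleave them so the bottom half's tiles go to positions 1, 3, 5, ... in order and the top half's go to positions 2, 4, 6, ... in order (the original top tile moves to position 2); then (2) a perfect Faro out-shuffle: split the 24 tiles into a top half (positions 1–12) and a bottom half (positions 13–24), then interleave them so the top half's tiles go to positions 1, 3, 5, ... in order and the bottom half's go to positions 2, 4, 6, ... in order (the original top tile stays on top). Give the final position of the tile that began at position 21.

10

Track the tile from position 21 forward through each operation:
  after op 1 (in-shuffle): 21 → 17
  after op 2 (out-shuffle): 17 → 10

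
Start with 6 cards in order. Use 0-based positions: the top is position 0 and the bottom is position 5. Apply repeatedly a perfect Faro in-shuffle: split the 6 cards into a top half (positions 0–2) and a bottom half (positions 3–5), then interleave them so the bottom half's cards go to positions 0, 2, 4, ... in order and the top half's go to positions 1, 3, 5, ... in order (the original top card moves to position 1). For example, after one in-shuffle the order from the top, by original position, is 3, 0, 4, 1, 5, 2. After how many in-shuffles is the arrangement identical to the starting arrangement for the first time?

The in-shuffle permutes the 6 positions with cycle lengths [3, 3].
Every card is home exactly when every cycle has completed a whole number of laps, i.e. after lcm(3) = 3 in-shuffles.

3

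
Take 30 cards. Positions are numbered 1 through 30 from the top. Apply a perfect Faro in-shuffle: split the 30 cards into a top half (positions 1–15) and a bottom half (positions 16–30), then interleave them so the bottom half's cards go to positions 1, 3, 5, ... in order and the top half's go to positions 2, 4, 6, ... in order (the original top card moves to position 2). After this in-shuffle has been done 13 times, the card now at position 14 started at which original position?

Work backwards from position 14, undoing one in-shuffle at a time:
14 ← 7 ← 19 ← 25 ← 28 ← ... ← 25 (13 steps).
So the card now at position 14 started at position 25.

25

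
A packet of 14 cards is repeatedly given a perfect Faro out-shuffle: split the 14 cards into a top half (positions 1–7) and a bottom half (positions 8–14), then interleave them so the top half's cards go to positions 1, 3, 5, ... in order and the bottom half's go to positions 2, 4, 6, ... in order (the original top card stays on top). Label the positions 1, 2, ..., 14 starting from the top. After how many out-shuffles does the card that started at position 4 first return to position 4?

12

Follow position 4 under repeated out-shuffles:
4 → 7 → 13 → 12 → 10 → 6 → 11 → 8 → 2 → 3 → 5 → 9 → 4
It first returns after 12 out-shuffles.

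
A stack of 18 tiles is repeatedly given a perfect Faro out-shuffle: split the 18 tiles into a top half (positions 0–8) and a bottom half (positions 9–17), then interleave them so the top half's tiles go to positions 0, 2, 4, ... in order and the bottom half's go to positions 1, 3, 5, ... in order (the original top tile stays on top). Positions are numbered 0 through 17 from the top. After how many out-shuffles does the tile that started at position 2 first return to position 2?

Follow position 2 under repeated out-shuffles:
2 → 4 → 8 → 16 → 15 → 13 → 9 → 1 → 2
It first returns after 8 out-shuffles.

8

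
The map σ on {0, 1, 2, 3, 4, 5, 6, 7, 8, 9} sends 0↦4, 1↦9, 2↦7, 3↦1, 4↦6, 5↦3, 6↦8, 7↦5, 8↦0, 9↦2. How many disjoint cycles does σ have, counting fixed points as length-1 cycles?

Cycle decomposition: (0 4 6 8) (1 9 2 7 5 3).
2 cycles.

2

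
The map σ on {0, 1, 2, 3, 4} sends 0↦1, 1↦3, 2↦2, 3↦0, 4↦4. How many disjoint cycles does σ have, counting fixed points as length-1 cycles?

Cycle decomposition: (0 1 3) (2) (4).
3 cycles.

3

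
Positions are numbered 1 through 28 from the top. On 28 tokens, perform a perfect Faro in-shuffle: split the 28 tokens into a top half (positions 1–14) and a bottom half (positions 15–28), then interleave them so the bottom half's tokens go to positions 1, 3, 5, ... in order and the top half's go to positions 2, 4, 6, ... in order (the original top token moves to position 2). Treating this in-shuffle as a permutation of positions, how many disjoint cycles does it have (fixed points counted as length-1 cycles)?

1

Trace each unvisited position around until it returns:
(1 2 4 8 16 3 ... len 28)
1 cycle in total.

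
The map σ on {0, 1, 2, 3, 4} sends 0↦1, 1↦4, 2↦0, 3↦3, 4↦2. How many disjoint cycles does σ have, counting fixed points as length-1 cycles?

2

Cycle decomposition: (0 1 4 2) (3).
2 cycles.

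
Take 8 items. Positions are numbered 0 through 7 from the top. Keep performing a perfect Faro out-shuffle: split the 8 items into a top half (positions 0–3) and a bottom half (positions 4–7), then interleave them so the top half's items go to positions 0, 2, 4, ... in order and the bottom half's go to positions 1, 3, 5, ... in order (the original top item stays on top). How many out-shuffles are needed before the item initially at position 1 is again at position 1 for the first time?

Follow position 1 under repeated out-shuffles:
1 → 2 → 4 → 1
It first returns after 3 out-shuffles.

3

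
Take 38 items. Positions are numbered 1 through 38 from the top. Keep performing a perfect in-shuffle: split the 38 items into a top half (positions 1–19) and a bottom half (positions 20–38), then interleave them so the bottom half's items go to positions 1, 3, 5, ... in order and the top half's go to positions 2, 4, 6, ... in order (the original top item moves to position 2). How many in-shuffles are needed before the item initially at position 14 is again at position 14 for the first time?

12

Follow position 14 under repeated in-shuffles:
14 → 28 → 17 → 34 → 29 → 19 → 38 → 37 → 35 → 31 → 23 → 7 → 14
It first returns after 12 in-shuffles.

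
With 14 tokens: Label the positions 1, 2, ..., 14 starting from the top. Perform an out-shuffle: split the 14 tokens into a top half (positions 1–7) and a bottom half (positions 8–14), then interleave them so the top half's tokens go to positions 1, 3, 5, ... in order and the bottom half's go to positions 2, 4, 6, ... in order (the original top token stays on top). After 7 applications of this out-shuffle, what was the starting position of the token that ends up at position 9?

Work backwards from position 9, undoing one out-shuffle at a time:
9 ← 5 ← 3 ← 2 ← 8 ← 11 ← 6 ← 10
So the token now at position 9 started at position 10.

10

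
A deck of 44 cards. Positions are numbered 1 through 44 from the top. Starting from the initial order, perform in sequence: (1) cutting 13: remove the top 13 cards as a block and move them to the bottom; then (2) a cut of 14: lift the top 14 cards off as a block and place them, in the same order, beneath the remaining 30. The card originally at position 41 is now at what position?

Track the card from position 41 forward through each operation:
  after op 1 (cut 13): 41 → 28
  after op 2 (cut 14): 28 → 14

14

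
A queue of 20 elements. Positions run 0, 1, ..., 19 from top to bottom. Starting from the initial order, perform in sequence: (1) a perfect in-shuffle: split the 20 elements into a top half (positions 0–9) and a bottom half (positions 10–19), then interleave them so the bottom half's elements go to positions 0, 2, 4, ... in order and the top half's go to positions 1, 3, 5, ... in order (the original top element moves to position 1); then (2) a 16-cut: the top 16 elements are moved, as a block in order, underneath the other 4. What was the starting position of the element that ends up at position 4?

Undo the operations in reverse order, starting from position 4:
  undo op 2 (cut 16): 4 ← 0
  undo op 1 (in-shuffle, from bottom half): 0 ← 10
So the element at position 4 came from original position 10.

10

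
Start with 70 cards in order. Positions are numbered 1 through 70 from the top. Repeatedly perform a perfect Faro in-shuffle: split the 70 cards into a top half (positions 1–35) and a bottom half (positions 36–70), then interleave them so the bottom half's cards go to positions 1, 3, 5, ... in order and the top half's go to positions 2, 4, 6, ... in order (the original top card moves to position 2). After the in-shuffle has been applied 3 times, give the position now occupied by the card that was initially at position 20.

18

Track the card's position through each in-shuffle:
20 → 40 → 9 → 18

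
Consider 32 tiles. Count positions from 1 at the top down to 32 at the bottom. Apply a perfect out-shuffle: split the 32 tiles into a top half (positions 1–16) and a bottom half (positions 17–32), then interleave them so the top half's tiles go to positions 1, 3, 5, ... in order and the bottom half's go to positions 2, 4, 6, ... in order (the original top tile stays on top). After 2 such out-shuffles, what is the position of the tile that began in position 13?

Track the tile's position through each out-shuffle:
13 → 25 → 18

18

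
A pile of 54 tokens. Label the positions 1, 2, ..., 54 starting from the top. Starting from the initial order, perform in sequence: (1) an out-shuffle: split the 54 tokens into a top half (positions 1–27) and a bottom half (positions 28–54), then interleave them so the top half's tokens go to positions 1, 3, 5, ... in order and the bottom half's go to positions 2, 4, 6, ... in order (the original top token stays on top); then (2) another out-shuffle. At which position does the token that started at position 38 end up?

43

Track the token from position 38 forward through each operation:
  after op 1 (out-shuffle): 38 → 22
  after op 2 (out-shuffle): 22 → 43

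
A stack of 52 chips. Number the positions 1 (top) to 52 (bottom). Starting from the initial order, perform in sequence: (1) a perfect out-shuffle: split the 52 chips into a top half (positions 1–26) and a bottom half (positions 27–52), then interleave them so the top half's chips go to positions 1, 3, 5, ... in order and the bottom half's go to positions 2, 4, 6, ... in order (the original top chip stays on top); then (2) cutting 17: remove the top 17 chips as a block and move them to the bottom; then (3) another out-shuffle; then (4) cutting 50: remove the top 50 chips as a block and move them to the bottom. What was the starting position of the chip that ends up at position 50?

8

Undo the operations in reverse order, starting from position 50:
  undo op 4 (cut 50): 50 ← 48
  undo op 3 (out-shuffle, from bottom half): 48 ← 50
  undo op 2 (cut 17): 50 ← 15
  undo op 1 (out-shuffle, from top half): 15 ← 8
So the chip at position 50 came from original position 8.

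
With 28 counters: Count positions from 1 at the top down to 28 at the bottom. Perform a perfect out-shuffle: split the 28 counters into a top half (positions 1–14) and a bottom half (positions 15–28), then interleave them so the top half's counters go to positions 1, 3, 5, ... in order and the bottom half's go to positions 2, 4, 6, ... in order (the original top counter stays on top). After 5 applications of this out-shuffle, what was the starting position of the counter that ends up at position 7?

13

Work backwards from position 7, undoing one out-shuffle at a time:
7 ← 4 ← 16 ← 22 ← 25 ← 13
So the counter now at position 7 started at position 13.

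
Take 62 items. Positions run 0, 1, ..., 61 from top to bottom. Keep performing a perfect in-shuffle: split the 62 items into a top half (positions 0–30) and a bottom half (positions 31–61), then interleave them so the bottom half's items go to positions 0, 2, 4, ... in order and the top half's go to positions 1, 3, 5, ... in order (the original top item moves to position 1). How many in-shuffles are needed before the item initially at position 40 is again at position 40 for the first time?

Follow position 40 under repeated in-shuffles:
40 → 18 → 37 → 12 → 25 → 51 → 40
It first returns after 6 in-shuffles.

6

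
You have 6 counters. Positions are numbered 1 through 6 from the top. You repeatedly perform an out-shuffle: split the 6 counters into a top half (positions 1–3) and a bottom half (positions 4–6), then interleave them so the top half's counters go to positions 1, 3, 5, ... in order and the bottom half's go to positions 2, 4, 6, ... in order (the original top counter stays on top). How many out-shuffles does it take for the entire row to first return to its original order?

4

The out-shuffle permutes the 6 positions with cycle lengths [1, 1, 4].
Every counter is home exactly when every cycle has completed a whole number of laps, i.e. after lcm(1, 4) = 4 out-shuffles.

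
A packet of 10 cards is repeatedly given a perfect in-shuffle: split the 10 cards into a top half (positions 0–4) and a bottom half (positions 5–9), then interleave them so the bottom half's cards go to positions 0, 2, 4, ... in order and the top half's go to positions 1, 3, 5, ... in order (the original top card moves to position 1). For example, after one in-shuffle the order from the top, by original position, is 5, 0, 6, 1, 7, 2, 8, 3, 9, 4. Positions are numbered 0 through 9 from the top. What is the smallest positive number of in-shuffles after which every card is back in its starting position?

The in-shuffle permutes the 10 positions with cycle lengths [10].
Every card is home exactly when every cycle has completed a whole number of laps, i.e. after lcm(10) = 10 in-shuffles.

10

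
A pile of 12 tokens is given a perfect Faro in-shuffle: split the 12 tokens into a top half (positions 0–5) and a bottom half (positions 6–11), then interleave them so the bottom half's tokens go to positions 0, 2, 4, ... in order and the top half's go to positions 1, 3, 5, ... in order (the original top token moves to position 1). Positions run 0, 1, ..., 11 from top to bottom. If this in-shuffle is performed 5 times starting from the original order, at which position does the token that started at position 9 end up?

7

Track the token's position through each in-shuffle:
9 → 6 → 0 → 1 → 3 → 7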